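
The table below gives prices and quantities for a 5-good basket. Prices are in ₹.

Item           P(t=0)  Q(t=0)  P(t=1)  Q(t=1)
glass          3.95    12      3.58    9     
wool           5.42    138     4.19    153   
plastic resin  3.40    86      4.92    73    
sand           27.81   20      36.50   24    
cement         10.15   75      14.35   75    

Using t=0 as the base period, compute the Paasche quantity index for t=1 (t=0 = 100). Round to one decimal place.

Paasche quantity index uses current-period prices as weights.
ΣP(t=1)·Q(t=1) = 3.58×9 + 4.19×153 + 4.92×73 + 36.50×24 + 14.35×75 = 32.22 + 641.07 + 359.16 + 876 + 1076.25 = 2984.7
ΣP(t=1)·Q(t=0) = 3.58×12 + 4.19×138 + 4.92×86 + 36.50×20 + 14.35×75 = 42.96 + 578.22 + 423.12 + 730 + 1076.25 = 2850.55
Index = 2984.7 / 2850.55 × 100 = 104.7061

104.7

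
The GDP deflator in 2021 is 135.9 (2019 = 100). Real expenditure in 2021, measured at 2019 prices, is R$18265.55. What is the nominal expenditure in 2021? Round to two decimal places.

24822.88

Nominal = Real × (Index/100) = 18265.55 × (135.9/100)
        = 18265.55 × 1.359 = 24822.8824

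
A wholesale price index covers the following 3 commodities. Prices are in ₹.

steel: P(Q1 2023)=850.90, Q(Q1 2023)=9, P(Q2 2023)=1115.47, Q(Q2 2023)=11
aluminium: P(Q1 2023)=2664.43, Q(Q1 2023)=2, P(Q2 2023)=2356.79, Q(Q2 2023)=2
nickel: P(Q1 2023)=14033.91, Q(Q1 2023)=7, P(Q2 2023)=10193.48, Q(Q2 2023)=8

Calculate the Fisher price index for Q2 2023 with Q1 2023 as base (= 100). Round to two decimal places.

Laspeyres component (base-period weights):
ΣP(Q2 2023)Q(Q1 2023) = 1115.47×9 + 2356.79×2 + 10193.48×7 = 10039.23 + 4713.58 + 71354.36 = 86107.17
ΣP(Q1 2023)Q(Q1 2023) = 850.90×9 + 2664.43×2 + 14033.91×7 = 7658.1 + 5328.86 + 98237.37 = 111224.33
L = 86107.17 / 111224.33 × 100 = 77.4176
Paasche component (current-period weights):
ΣP(Q2 2023)Q(Q2 2023) = 1115.47×11 + 2356.79×2 + 10193.48×8 = 12270.17 + 4713.58 + 81547.84 = 98531.59
ΣP(Q1 2023)Q(Q2 2023) = 850.90×11 + 2664.43×2 + 14033.91×8 = 9359.9 + 5328.86 + 112271.28 = 126960.04
P = 98531.59 / 126960.04 × 100 = 77.6083
Fisher = √(L × P) = √(77.4176 × 77.6083) = 77.5129

77.51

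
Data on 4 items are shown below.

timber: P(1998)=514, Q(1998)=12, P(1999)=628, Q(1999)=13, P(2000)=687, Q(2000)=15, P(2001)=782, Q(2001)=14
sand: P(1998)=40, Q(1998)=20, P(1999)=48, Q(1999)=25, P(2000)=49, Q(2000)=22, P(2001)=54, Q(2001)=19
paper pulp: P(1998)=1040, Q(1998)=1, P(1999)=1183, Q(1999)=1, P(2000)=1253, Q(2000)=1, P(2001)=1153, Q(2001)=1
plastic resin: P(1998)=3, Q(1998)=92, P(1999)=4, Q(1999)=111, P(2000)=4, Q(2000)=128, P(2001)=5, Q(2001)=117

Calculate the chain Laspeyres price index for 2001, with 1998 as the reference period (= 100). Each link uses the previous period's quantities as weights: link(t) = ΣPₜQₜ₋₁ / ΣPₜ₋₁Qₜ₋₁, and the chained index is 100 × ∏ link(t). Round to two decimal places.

Link 1998→1999:
ΣP(1999)Q(1998) = 628×12 + 48×20 + 1183×1 + 4×92 = 7536 + 960 + 1183 + 368 = 10047
ΣP(1998)Q(1998) = 514×12 + 40×20 + 1040×1 + 3×92 = 6168 + 800 + 1040 + 276 = 8284
link = 10047/8284 = 1.212820
Link 1999→2000:
ΣP(2000)Q(1999) = 687×13 + 49×25 + 1253×1 + 4×111 = 8931 + 1225 + 1253 + 444 = 11853
ΣP(1999)Q(1999) = 628×13 + 48×25 + 1183×1 + 4×111 = 8164 + 1200 + 1183 + 444 = 10991
link = 11853/10991 = 1.078428
Link 2000→2001:
ΣP(2001)Q(2000) = 782×15 + 54×22 + 1153×1 + 5×128 = 11730 + 1188 + 1153 + 640 = 14711
ΣP(2000)Q(2000) = 687×15 + 49×22 + 1253×1 + 4×128 = 10305 + 1078 + 1253 + 512 = 13148
link = 14711/13148 = 1.118877
Chained index = 100 × 1.212820 × 1.078428 × 1.118877 = 146.3423

146.34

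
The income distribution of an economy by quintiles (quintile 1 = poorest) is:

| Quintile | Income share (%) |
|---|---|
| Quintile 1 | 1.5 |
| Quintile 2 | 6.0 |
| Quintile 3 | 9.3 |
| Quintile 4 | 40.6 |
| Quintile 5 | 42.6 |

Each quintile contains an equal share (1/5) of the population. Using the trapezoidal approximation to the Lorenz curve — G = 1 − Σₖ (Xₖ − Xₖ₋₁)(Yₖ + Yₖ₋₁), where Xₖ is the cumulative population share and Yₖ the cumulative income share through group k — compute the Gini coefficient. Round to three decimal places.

0.467

Cumulative income shares Yₖ: 0.0150, 0.0750, 0.1680, 0.5740, 1.0000
Σ (Xₖ−Xₖ₋₁)(Yₖ+Yₖ₋₁) = (1/5)(0.0150+0.0000) + (1/5)(0.0750+0.0150) + (1/5)(0.1680+0.0750) + (1/5)(0.5740+0.1680) + (1/5)(1.0000+0.5740)
  = 0.0030 + 0.0180 + 0.0486 + 0.1484 + 0.3148 = 0.5328
G = 1 − 0.5328 = 0.4672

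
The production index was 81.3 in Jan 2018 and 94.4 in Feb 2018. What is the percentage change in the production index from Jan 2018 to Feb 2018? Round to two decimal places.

Change = (94.4 − 81.3) / 81.3 × 100
       = 13.1 / 81.3 × 100 = 16.1132%

16.11%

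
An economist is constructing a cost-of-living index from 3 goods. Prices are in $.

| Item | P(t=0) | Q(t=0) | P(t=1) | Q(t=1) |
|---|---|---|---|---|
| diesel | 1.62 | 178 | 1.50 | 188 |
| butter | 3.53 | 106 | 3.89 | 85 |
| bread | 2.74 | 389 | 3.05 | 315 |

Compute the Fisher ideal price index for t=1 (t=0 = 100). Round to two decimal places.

107.57

Laspeyres component (base-period weights):
ΣP(t=1)Q(t=0) = 1.50×178 + 3.89×106 + 3.05×389 = 267 + 412.34 + 1186.45 = 1865.79
ΣP(t=0)Q(t=0) = 1.62×178 + 3.53×106 + 2.74×389 = 288.36 + 374.18 + 1065.86 = 1728.4
L = 1865.79 / 1728.4 × 100 = 107.9490
Paasche component (current-period weights):
ΣP(t=1)Q(t=1) = 1.50×188 + 3.89×85 + 3.05×315 = 282 + 330.65 + 960.75 = 1573.4
ΣP(t=0)Q(t=1) = 1.62×188 + 3.53×85 + 2.74×315 = 304.56 + 300.05 + 863.1 = 1467.71
P = 1573.4 / 1467.71 × 100 = 107.2010
Fisher = √(L × P) = √(107.9490 × 107.2010) = 107.5743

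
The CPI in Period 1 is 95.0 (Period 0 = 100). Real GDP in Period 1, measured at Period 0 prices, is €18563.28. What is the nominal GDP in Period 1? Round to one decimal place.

Nominal = Real × (Index/100) = 18563.28 × (95.0/100)
        = 18563.28 × 0.950 = 17635.1160

17635.1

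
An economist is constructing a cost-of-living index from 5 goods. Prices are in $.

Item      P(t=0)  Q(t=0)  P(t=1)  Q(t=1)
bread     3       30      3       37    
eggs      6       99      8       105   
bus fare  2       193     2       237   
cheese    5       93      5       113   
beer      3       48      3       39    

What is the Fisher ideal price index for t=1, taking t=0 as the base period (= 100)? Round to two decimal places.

111.43

Laspeyres component (base-period weights):
ΣP(t=1)Q(t=0) = 3×30 + 8×99 + 2×193 + 5×93 + 3×48 = 90 + 792 + 386 + 465 + 144 = 1877
ΣP(t=0)Q(t=0) = 3×30 + 6×99 + 2×193 + 5×93 + 3×48 = 90 + 594 + 386 + 465 + 144 = 1679
L = 1877 / 1679 × 100 = 111.7927
Paasche component (current-period weights):
ΣP(t=1)Q(t=1) = 3×37 + 8×105 + 2×237 + 5×113 + 3×39 = 111 + 840 + 474 + 565 + 117 = 2107
ΣP(t=0)Q(t=1) = 3×37 + 6×105 + 2×237 + 5×113 + 3×39 = 111 + 630 + 474 + 565 + 117 = 1897
P = 2107 / 1897 × 100 = 111.0701
Fisher = √(L × P) = √(111.7927 × 111.0701) = 111.4308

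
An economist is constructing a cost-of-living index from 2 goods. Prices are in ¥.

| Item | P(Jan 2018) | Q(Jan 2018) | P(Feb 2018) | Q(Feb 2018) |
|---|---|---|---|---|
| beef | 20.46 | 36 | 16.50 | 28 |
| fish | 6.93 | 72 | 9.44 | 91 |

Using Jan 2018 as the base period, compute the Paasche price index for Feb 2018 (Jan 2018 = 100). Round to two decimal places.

Paasche price index uses current-period quantities as weights.
ΣP(Feb 2018)·Q(Feb 2018) = 16.50×28 + 9.44×91 = 462 + 859.04 = 1321.04
ΣP(Jan 2018)·Q(Feb 2018) = 20.46×28 + 6.93×91 = 572.88 + 630.63 = 1203.51
Index = 1321.04 / 1203.51 × 100 = 109.7656

109.77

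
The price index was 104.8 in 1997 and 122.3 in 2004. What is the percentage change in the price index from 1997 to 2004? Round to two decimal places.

Change = (122.3 − 104.8) / 104.8 × 100
       = 17.5 / 104.8 × 100 = 16.6985%

16.70%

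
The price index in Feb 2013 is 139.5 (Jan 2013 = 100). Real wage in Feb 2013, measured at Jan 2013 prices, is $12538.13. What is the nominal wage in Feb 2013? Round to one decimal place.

17490.7

Nominal = Real × (Index/100) = 12538.13 × (139.5/100)
        = 12538.13 × 1.395 = 17490.6913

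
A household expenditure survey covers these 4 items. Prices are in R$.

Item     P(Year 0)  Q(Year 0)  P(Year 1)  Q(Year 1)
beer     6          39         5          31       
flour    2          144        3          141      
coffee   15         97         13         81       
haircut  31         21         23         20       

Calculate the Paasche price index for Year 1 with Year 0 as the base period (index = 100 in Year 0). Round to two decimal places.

90.79

Paasche price index uses current-period quantities as weights.
ΣP(Year 1)·Q(Year 1) = 5×31 + 3×141 + 13×81 + 23×20 = 155 + 423 + 1053 + 460 = 2091
ΣP(Year 0)·Q(Year 1) = 6×31 + 2×141 + 15×81 + 31×20 = 186 + 282 + 1215 + 620 = 2303
Index = 2091 / 2303 × 100 = 90.7946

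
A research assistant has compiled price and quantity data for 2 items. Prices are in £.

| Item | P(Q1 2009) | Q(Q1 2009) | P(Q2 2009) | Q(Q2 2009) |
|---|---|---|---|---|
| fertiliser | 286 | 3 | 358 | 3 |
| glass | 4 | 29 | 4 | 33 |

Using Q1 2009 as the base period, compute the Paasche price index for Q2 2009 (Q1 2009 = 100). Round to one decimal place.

Paasche price index uses current-period quantities as weights.
ΣP(Q2 2009)·Q(Q2 2009) = 358×3 + 4×33 = 1074 + 132 = 1206
ΣP(Q1 2009)·Q(Q2 2009) = 286×3 + 4×33 = 858 + 132 = 990
Index = 1206 / 990 × 100 = 121.8182

121.8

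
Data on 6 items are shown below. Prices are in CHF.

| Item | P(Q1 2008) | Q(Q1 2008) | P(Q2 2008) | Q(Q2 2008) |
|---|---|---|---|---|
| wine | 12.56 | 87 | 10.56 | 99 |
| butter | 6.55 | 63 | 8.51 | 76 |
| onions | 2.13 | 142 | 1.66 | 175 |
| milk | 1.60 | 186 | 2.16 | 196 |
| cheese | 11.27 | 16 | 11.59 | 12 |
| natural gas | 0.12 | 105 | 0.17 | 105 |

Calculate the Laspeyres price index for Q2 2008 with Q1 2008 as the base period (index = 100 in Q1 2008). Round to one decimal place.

Laspeyres price index uses base-period quantities as weights.
ΣP(Q2 2008)·Q(Q1 2008) = 10.56×87 + 8.51×63 + 1.66×142 + 2.16×186 + 11.59×16 + 0.17×105 = 918.72 + 536.13 + 235.72 + 401.76 + 185.44 + 17.85 = 2295.62
ΣP(Q1 2008)·Q(Q1 2008) = 12.56×87 + 6.55×63 + 2.13×142 + 1.60×186 + 11.27×16 + 0.12×105 = 1092.72 + 412.65 + 302.46 + 297.6 + 180.32 + 12.6 = 2298.35
Index = 2295.62 / 2298.35 × 100 = 99.8812

99.9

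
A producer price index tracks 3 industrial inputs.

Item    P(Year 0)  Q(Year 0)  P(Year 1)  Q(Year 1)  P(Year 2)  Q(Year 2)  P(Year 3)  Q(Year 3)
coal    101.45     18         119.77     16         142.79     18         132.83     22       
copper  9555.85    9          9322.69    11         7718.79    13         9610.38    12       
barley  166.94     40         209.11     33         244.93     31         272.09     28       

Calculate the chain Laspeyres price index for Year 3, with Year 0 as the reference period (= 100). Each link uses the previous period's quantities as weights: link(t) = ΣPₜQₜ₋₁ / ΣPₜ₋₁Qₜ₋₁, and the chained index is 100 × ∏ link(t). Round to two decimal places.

105.01

Link Year 0→Year 1:
ΣP(Year 1)Q(Year 0) = 119.77×18 + 9322.69×9 + 209.11×40 = 2155.86 + 83904.21 + 8364.4 = 94424.47
ΣP(Year 0)Q(Year 0) = 101.45×18 + 9555.85×9 + 166.94×40 = 1826.1 + 86002.65 + 6677.6 = 94506.35
link = 94424.47/94506.35 = 0.999134
Link Year 1→Year 2:
ΣP(Year 2)Q(Year 1) = 142.79×16 + 7718.79×11 + 244.93×33 = 2284.64 + 84906.69 + 8082.69 = 95274.02
ΣP(Year 1)Q(Year 1) = 119.77×16 + 9322.69×11 + 209.11×33 = 1916.32 + 102549.59 + 6900.63 = 111366.54
link = 95274.02/111366.54 = 0.855500
Link Year 2→Year 3:
ΣP(Year 3)Q(Year 2) = 132.83×18 + 9610.38×13 + 272.09×31 = 2390.94 + 124934.94 + 8434.79 = 135760.67
ΣP(Year 2)Q(Year 2) = 142.79×18 + 7718.79×13 + 244.93×31 = 2570.22 + 100344.27 + 7592.83 = 110507.32
link = 135760.67/110507.32 = 1.228522
Chained index = 100 × 0.999134 × 0.855500 × 1.228522 = 105.0089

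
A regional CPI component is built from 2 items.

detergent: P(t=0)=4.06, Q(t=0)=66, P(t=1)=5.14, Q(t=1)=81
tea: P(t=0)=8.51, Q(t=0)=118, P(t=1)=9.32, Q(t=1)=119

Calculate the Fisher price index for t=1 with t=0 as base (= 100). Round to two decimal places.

Laspeyres component (base-period weights):
ΣP(t=1)Q(t=0) = 5.14×66 + 9.32×118 = 339.24 + 1099.76 = 1439
ΣP(t=0)Q(t=0) = 4.06×66 + 8.51×118 = 267.96 + 1004.18 = 1272.14
L = 1439 / 1272.14 × 100 = 113.1165
Paasche component (current-period weights):
ΣP(t=1)Q(t=1) = 5.14×81 + 9.32×119 = 416.34 + 1109.08 = 1525.42
ΣP(t=0)Q(t=1) = 4.06×81 + 8.51×119 = 328.86 + 1012.69 = 1341.55
P = 1525.42 / 1341.55 × 100 = 113.7058
Fisher = √(L × P) = √(113.1165 × 113.7058) = 113.4108

113.41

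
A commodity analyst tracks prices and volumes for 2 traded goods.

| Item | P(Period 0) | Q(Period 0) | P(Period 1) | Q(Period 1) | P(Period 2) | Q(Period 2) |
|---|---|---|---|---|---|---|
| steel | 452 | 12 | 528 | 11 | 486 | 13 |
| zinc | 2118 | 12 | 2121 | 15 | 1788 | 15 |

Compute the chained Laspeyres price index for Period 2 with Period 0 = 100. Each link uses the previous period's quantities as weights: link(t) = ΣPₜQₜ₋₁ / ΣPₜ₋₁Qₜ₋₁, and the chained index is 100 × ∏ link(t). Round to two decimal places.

88.12

Link Period 0→Period 1:
ΣP(Period 1)Q(Period 0) = 528×12 + 2121×12 = 6336 + 25452 = 31788
ΣP(Period 0)Q(Period 0) = 452×12 + 2118×12 = 5424 + 25416 = 30840
link = 31788/30840 = 1.030739
Link Period 1→Period 2:
ΣP(Period 2)Q(Period 1) = 486×11 + 1788×15 = 5346 + 26820 = 32166
ΣP(Period 1)Q(Period 1) = 528×11 + 2121×15 = 5808 + 31815 = 37623
link = 32166/37623 = 0.854956
Chained index = 100 × 1.030739 × 0.854956 = 88.1236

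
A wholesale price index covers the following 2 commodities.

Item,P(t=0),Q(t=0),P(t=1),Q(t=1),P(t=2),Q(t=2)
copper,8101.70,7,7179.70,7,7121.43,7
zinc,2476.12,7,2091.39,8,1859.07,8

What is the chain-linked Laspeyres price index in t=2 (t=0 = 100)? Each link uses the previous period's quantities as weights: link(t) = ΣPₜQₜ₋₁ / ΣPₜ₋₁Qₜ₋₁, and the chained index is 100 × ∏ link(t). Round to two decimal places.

84.68

Link t=0→t=1:
ΣP(t=1)Q(t=0) = 7179.70×7 + 2091.39×7 = 50257.9 + 14639.73 = 64897.63
ΣP(t=0)Q(t=0) = 8101.70×7 + 2476.12×7 = 56711.9 + 17332.84 = 74044.74
link = 64897.63/74044.74 = 0.876465
Link t=1→t=2:
ΣP(t=2)Q(t=1) = 7121.43×7 + 1859.07×8 = 49850.01 + 14872.56 = 64722.57
ΣP(t=1)Q(t=1) = 7179.70×7 + 2091.39×8 = 50257.9 + 16731.12 = 66989.02
link = 64722.57/66989.02 = 0.966167
Chained index = 100 × 0.876465 × 0.966167 = 84.6812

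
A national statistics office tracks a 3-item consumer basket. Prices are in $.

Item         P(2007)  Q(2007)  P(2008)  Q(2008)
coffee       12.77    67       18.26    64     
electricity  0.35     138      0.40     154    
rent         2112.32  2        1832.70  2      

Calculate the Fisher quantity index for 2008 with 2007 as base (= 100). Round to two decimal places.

99.19

Laspeyres component (base-period weights):
ΣP(2007)Q(2008) = 12.77×64 + 0.35×154 + 2112.32×2 = 817.28 + 53.9 + 4224.64 = 5095.82
ΣP(2007)Q(2007) = 12.77×67 + 0.35×138 + 2112.32×2 = 855.59 + 48.3 + 4224.64 = 5128.53
L = 5095.82 / 5128.53 × 100 = 99.3622
Paasche component (current-period weights):
ΣP(2008)Q(2008) = 18.26×64 + 0.40×154 + 1832.70×2 = 1168.64 + 61.6 + 3665.4 = 4895.64
ΣP(2008)Q(2007) = 18.26×67 + 0.40×138 + 1832.70×2 = 1223.42 + 55.2 + 3665.4 = 4944.02
P = 4895.64 / 4944.02 × 100 = 99.0214
Fisher = √(L × P) = √(99.3622 × 99.0214) = 99.1917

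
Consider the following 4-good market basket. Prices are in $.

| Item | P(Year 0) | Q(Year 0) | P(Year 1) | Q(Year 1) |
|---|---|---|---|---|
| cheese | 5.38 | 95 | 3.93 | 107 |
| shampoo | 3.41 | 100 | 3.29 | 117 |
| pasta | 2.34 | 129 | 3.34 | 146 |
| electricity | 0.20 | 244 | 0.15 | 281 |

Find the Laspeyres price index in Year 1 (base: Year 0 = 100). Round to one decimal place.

97.3

Laspeyres price index uses base-period quantities as weights.
ΣP(Year 1)·Q(Year 0) = 3.93×95 + 3.29×100 + 3.34×129 + 0.15×244 = 373.35 + 329 + 430.86 + 36.6 = 1169.81
ΣP(Year 0)·Q(Year 0) = 5.38×95 + 3.41×100 + 2.34×129 + 0.20×244 = 511.1 + 341 + 301.86 + 48.8 = 1202.76
Index = 1169.81 / 1202.76 × 100 = 97.2605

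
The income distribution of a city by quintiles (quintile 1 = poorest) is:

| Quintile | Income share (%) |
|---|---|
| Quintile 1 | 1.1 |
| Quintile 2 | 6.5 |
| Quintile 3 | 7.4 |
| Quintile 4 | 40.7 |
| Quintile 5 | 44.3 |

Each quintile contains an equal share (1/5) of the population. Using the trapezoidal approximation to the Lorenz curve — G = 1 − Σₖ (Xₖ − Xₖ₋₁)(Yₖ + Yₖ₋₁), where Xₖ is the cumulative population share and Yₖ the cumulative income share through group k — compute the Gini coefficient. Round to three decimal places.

0.482

Cumulative income shares Yₖ: 0.0110, 0.0760, 0.1500, 0.5570, 1.0000
Σ (Xₖ−Xₖ₋₁)(Yₖ+Yₖ₋₁) = (1/5)(0.0110+0.0000) + (1/5)(0.0760+0.0110) + (1/5)(0.1500+0.0760) + (1/5)(0.5570+0.1500) + (1/5)(1.0000+0.5570)
  = 0.0022 + 0.0174 + 0.0452 + 0.1414 + 0.3114 = 0.5176
G = 1 − 0.5176 = 0.4824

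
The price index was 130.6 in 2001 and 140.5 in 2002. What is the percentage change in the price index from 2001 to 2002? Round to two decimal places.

7.58%

Change = (140.5 − 130.6) / 130.6 × 100
       = 9.9 / 130.6 × 100 = 7.5804%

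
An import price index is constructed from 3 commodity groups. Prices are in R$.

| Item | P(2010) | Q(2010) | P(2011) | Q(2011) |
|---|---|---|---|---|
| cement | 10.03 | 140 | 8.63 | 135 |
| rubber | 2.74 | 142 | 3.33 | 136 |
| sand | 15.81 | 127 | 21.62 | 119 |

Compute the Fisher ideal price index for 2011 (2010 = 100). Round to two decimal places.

Laspeyres component (base-period weights):
ΣP(2011)Q(2010) = 8.63×140 + 3.33×142 + 21.62×127 = 1208.2 + 472.86 + 2745.74 = 4426.8
ΣP(2010)Q(2010) = 10.03×140 + 2.74×142 + 15.81×127 = 1404.2 + 389.08 + 2007.87 = 3801.15
L = 4426.8 / 3801.15 × 100 = 116.4595
Paasche component (current-period weights):
ΣP(2011)Q(2011) = 8.63×135 + 3.33×136 + 21.62×119 = 1165.05 + 452.88 + 2572.78 = 4190.71
ΣP(2010)Q(2011) = 10.03×135 + 2.74×136 + 15.81×119 = 1354.05 + 372.64 + 1881.39 = 3608.08
P = 4190.71 / 3608.08 × 100 = 116.1479
Fisher = √(L × P) = √(116.4595 × 116.1479) = 116.3036

116.30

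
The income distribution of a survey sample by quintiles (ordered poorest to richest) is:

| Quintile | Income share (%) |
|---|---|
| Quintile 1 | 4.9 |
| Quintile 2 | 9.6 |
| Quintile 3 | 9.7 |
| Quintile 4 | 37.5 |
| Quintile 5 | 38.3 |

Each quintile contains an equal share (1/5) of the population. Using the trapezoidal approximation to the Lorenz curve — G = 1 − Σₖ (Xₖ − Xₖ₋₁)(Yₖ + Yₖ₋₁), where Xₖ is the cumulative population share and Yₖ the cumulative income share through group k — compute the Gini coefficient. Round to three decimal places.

Cumulative income shares Yₖ: 0.0490, 0.1450, 0.2420, 0.6170, 1.0000
Σ (Xₖ−Xₖ₋₁)(Yₖ+Yₖ₋₁) = (1/5)(0.0490+0.0000) + (1/5)(0.1450+0.0490) + (1/5)(0.2420+0.1450) + (1/5)(0.6170+0.2420) + (1/5)(1.0000+0.6170)
  = 0.0098 + 0.0388 + 0.0774 + 0.1718 + 0.3234 = 0.6212
G = 1 − 0.6212 = 0.3788

0.379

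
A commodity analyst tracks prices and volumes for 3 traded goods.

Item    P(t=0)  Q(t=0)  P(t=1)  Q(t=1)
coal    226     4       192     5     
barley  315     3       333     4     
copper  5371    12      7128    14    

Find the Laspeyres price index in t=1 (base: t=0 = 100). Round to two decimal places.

Laspeyres price index uses base-period quantities as weights.
ΣP(t=1)·Q(t=0) = 192×4 + 333×3 + 7128×12 = 768 + 999 + 85536 = 87303
ΣP(t=0)·Q(t=0) = 226×4 + 315×3 + 5371×12 = 904 + 945 + 64452 = 66301
Index = 87303 / 66301 × 100 = 131.6767

131.68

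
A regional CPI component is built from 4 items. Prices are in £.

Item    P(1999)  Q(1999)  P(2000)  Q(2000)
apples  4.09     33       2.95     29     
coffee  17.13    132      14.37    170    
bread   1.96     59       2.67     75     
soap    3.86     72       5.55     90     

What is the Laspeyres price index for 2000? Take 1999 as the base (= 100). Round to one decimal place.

Laspeyres price index uses base-period quantities as weights.
ΣP(2000)·Q(1999) = 2.95×33 + 14.37×132 + 2.67×59 + 5.55×72 = 97.35 + 1896.84 + 157.53 + 399.6 = 2551.32
ΣP(1999)·Q(1999) = 4.09×33 + 17.13×132 + 1.96×59 + 3.86×72 = 134.97 + 2261.16 + 115.64 + 277.92 = 2789.69
Index = 2551.32 / 2789.69 × 100 = 91.4553

91.5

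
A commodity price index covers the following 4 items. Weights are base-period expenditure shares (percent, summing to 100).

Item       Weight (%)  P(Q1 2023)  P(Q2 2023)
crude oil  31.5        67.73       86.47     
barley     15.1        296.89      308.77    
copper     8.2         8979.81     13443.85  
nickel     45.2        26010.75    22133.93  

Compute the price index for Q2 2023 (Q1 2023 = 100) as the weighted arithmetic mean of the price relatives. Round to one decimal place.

106.7

crude oil: 31.5 × (86.47/67.73) = 31.5 × 1.276687 = 40.2156
barley: 15.1 × (308.77/296.89) = 15.1 × 1.040015 = 15.7042
copper: 8.2 × (13443.85/8979.81) = 8.2 × 1.497120 = 12.2764
nickel: 45.2 × (22133.93/26010.75) = 45.2 × 0.850953 = 38.4631
Index = Σ wᵢ·(p₁ᵢ/p₀ᵢ) = 40.2156 + 15.7042 + 12.2764 + 38.4631 = 106.6593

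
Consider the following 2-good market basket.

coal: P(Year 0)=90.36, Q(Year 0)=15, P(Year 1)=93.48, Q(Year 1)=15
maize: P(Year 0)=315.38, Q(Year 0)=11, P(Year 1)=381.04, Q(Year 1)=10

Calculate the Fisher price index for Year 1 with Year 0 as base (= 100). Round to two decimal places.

115.77

Laspeyres component (base-period weights):
ΣP(Year 1)Q(Year 0) = 93.48×15 + 381.04×11 = 1402.2 + 4191.44 = 5593.64
ΣP(Year 0)Q(Year 0) = 90.36×15 + 315.38×11 = 1355.4 + 3469.18 = 4824.58
L = 5593.64 / 4824.58 × 100 = 115.9405
Paasche component (current-period weights):
ΣP(Year 1)Q(Year 1) = 93.48×15 + 381.04×10 = 1402.2 + 3810.4 = 5212.6
ΣP(Year 0)Q(Year 1) = 90.36×15 + 315.38×10 = 1355.4 + 3153.8 = 4509.2
P = 5212.6 / 4509.2 × 100 = 115.5992
Fisher = √(L × P) = √(115.9405 × 115.5992) = 115.7697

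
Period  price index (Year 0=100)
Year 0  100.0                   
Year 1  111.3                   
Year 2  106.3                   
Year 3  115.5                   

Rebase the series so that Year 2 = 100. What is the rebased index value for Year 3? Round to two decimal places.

Rebased(Year 3) = 115.5 / 106.3 × 100 = 108.6548

108.65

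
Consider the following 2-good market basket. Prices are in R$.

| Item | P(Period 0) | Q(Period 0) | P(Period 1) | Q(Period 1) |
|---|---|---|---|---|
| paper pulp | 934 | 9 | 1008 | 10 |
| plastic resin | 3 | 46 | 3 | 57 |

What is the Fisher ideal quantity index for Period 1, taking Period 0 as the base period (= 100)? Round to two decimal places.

Laspeyres component (base-period weights):
ΣP(Period 0)Q(Period 1) = 934×10 + 3×57 = 9340 + 171 = 9511
ΣP(Period 0)Q(Period 0) = 934×9 + 3×46 = 8406 + 138 = 8544
L = 9511 / 8544 × 100 = 111.3179
Paasche component (current-period weights):
ΣP(Period 1)Q(Period 1) = 1008×10 + 3×57 = 10080 + 171 = 10251
ΣP(Period 1)Q(Period 0) = 1008×9 + 3×46 = 9072 + 138 = 9210
P = 10251 / 9210 × 100 = 111.3029
Fisher = √(L × P) = √(111.3179 × 111.3029) = 111.3104

111.31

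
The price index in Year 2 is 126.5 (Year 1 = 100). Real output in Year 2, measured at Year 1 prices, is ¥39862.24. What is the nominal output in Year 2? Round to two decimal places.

Nominal = Real × (Index/100) = 39862.24 × (126.5/100)
        = 39862.24 × 1.265 = 50425.7336

50425.73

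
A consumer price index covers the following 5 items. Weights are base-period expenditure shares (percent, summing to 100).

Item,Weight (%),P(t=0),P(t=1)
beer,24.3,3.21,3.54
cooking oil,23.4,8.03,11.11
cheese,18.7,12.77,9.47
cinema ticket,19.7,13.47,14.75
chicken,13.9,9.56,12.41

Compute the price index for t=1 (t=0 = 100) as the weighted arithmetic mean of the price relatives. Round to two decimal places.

112.66

beer: 24.3 × (3.54/3.21) = 24.3 × 1.102804 = 26.7981
cooking oil: 23.4 × (11.11/8.03) = 23.4 × 1.383562 = 32.3753
cheese: 18.7 × (9.47/12.77) = 18.7 × 0.741582 = 13.8676
cinema ticket: 19.7 × (14.75/13.47) = 19.7 × 1.095026 = 21.5720
chicken: 13.9 × (12.41/9.56) = 13.9 × 1.298117 = 18.0438
Index = Σ wᵢ·(p₁ᵢ/p₀ᵢ) = 26.7981 + 32.3753 + 13.8676 + 21.5720 + 18.0438 = 112.6569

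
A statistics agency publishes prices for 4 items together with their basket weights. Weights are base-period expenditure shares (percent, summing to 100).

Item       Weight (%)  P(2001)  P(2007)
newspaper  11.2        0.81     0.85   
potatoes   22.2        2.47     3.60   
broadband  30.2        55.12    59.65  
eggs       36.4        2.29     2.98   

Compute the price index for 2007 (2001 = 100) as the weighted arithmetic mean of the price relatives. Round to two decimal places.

124.16

newspaper: 11.2 × (0.85/0.81) = 11.2 × 1.049383 = 11.7531
potatoes: 22.2 × (3.60/2.47) = 22.2 × 1.457490 = 32.3563
broadband: 30.2 × (59.65/55.12) = 30.2 × 1.082184 = 32.6820
eggs: 36.4 × (2.98/2.29) = 36.4 × 1.301310 = 47.3677
Index = Σ wᵢ·(p₁ᵢ/p₀ᵢ) = 11.7531 + 32.3563 + 32.6820 + 47.3677 = 124.1590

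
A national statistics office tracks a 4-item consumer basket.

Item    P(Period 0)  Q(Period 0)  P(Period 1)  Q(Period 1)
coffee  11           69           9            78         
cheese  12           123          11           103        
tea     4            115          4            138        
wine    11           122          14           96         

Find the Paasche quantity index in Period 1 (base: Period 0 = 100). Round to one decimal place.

Paasche quantity index uses current-period prices as weights.
ΣP(Period 1)·Q(Period 1) = 9×78 + 11×103 + 4×138 + 14×96 = 702 + 1133 + 552 + 1344 = 3731
ΣP(Period 1)·Q(Period 0) = 9×69 + 11×123 + 4×115 + 14×122 = 621 + 1353 + 460 + 1708 = 4142
Index = 3731 / 4142 × 100 = 90.0773

90.1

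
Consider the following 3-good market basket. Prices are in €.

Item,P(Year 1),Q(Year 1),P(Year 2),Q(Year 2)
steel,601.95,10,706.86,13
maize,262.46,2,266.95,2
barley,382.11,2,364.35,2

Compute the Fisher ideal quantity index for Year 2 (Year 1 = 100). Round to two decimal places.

125.08

Laspeyres component (base-period weights):
ΣP(Year 1)Q(Year 2) = 601.95×13 + 262.46×2 + 382.11×2 = 7825.35 + 524.92 + 764.22 = 9114.49
ΣP(Year 1)Q(Year 1) = 601.95×10 + 262.46×2 + 382.11×2 = 6019.5 + 524.92 + 764.22 = 7308.64
L = 9114.49 / 7308.64 × 100 = 124.7084
Paasche component (current-period weights):
ΣP(Year 2)Q(Year 2) = 706.86×13 + 266.95×2 + 364.35×2 = 9189.18 + 533.9 + 728.7 = 10451.78
ΣP(Year 2)Q(Year 1) = 706.86×10 + 266.95×2 + 364.35×2 = 7068.6 + 533.9 + 728.7 = 8331.2
P = 10451.78 / 8331.2 × 100 = 125.4535
Fisher = √(L × P) = √(124.7084 × 125.4535) = 125.0804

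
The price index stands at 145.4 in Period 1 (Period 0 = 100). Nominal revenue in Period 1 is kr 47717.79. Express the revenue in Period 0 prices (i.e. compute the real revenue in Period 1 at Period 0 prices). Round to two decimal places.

32818.29

Real = Nominal ÷ (Index/100) = 47717.79 ÷ (145.4/100)
     = 47717.79 ÷ 1.454 = 32818.2875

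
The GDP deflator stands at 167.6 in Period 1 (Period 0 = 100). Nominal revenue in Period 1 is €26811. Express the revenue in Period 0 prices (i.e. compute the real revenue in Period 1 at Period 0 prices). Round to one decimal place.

Real = Nominal ÷ (Index/100) = 26811 ÷ (167.6/100)
     = 26811 ÷ 1.676 = 15997.0167

15997.0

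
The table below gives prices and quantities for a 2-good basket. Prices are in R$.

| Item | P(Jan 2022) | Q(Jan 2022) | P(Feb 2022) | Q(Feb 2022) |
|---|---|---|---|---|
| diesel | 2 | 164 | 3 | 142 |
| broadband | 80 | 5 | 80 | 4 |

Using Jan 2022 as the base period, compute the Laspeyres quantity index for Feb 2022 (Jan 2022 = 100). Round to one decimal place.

83.0

Laspeyres quantity index uses base-period prices as weights.
ΣP(Jan 2022)·Q(Feb 2022) = 2×142 + 80×4 = 284 + 320 = 604
ΣP(Jan 2022)·Q(Jan 2022) = 2×164 + 80×5 = 328 + 400 = 728
Index = 604 / 728 × 100 = 82.9670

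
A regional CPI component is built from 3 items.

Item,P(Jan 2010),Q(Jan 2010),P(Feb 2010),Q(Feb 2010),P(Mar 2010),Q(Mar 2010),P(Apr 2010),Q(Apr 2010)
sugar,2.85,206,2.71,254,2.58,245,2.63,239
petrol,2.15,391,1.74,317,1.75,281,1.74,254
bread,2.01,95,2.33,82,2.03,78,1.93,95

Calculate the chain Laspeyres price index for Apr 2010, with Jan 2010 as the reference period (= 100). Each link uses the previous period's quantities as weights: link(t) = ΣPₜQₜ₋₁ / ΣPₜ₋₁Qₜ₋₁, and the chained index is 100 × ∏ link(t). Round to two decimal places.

Link Jan 2010→Feb 2010:
ΣP(Feb 2010)Q(Jan 2010) = 2.71×206 + 1.74×391 + 2.33×95 = 558.26 + 680.34 + 221.35 = 1459.95
ΣP(Jan 2010)Q(Jan 2010) = 2.85×206 + 2.15×391 + 2.01×95 = 587.1 + 840.65 + 190.95 = 1618.7
link = 1459.95/1618.7 = 0.901927
Link Feb 2010→Mar 2010:
ΣP(Mar 2010)Q(Feb 2010) = 2.58×254 + 1.75×317 + 2.03×82 = 655.32 + 554.75 + 166.46 = 1376.53
ΣP(Feb 2010)Q(Feb 2010) = 2.71×254 + 1.74×317 + 2.33×82 = 688.34 + 551.58 + 191.06 = 1430.98
link = 1376.53/1430.98 = 0.961949
Link Mar 2010→Apr 2010:
ΣP(Apr 2010)Q(Mar 2010) = 2.63×245 + 1.74×281 + 1.93×78 = 644.35 + 488.94 + 150.54 = 1283.83
ΣP(Mar 2010)Q(Mar 2010) = 2.58×245 + 1.75×281 + 2.03×78 = 632.1 + 491.75 + 158.34 = 1282.19
link = 1283.83/1282.19 = 1.001279
Chained index = 100 × 0.901927 × 0.961949 × 1.001279 = 86.8718

86.87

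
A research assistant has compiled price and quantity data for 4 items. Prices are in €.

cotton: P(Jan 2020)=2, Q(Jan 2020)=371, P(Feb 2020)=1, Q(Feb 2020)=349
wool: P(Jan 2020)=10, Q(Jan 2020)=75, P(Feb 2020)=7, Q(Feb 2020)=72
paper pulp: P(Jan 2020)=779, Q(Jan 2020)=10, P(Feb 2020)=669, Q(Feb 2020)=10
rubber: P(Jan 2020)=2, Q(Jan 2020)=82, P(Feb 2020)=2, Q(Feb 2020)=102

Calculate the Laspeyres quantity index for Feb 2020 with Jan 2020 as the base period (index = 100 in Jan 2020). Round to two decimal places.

Laspeyres quantity index uses base-period prices as weights.
ΣP(Jan 2020)·Q(Feb 2020) = 2×349 + 10×72 + 779×10 + 2×102 = 698 + 720 + 7790 + 204 = 9412
ΣP(Jan 2020)·Q(Jan 2020) = 2×371 + 10×75 + 779×10 + 2×82 = 742 + 750 + 7790 + 164 = 9446
Index = 9412 / 9446 × 100 = 99.6401

99.64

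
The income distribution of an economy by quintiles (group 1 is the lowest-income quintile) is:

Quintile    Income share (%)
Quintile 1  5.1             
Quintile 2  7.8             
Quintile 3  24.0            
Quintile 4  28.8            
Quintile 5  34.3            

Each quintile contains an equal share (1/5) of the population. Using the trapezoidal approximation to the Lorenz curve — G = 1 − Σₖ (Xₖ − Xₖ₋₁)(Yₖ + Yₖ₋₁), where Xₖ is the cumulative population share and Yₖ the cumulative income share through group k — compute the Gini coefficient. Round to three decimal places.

Cumulative income shares Yₖ: 0.0510, 0.1290, 0.3690, 0.6570, 1.0000
Σ (Xₖ−Xₖ₋₁)(Yₖ+Yₖ₋₁) = (1/5)(0.0510+0.0000) + (1/5)(0.1290+0.0510) + (1/5)(0.3690+0.1290) + (1/5)(0.6570+0.3690) + (1/5)(1.0000+0.6570)
  = 0.0102 + 0.0360 + 0.0996 + 0.2052 + 0.3314 = 0.6824
G = 1 − 0.6824 = 0.3176

0.318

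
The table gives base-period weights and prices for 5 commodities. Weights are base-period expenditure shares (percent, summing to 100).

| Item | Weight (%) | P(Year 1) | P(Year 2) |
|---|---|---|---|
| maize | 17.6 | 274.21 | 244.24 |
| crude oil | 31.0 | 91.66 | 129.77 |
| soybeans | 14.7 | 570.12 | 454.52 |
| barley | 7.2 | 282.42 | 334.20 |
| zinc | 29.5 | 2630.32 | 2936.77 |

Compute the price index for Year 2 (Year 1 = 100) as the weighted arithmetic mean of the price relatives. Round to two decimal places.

maize: 17.6 × (244.24/274.21) = 17.6 × 0.890704 = 15.6764
crude oil: 31.0 × (129.77/91.66) = 31.0 × 1.415776 = 43.8890
soybeans: 14.7 × (454.52/570.12) = 14.7 × 0.797236 = 11.7194
barley: 7.2 × (334.20/282.42) = 7.2 × 1.183344 = 8.5201
zinc: 29.5 × (2936.77/2630.32) = 29.5 × 1.116507 = 32.9369
Index = Σ wᵢ·(p₁ᵢ/p₀ᵢ) = 15.6764 + 43.8890 + 11.7194 + 8.5201 + 32.9369 = 112.7418

112.74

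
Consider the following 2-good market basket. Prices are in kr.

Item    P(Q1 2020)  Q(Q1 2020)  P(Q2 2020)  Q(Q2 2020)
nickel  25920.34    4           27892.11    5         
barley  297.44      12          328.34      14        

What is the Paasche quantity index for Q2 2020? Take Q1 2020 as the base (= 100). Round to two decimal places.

Paasche quantity index uses current-period prices as weights.
ΣP(Q2 2020)·Q(Q2 2020) = 27892.11×5 + 328.34×14 = 139460.55 + 4596.76 = 144057.31
ΣP(Q2 2020)·Q(Q1 2020) = 27892.11×4 + 328.34×12 = 111568.44 + 3940.08 = 115508.52
Index = 144057.31 / 115508.52 × 100 = 124.7157

124.72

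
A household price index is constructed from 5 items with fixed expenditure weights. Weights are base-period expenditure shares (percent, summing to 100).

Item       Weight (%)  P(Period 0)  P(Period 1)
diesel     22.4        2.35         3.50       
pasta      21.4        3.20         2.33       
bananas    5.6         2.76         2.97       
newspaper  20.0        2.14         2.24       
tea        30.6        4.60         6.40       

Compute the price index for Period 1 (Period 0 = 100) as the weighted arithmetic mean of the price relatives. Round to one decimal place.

diesel: 22.4 × (3.50/2.35) = 22.4 × 1.489362 = 33.3617
pasta: 21.4 × (2.33/3.20) = 21.4 × 0.728125 = 15.5819
bananas: 5.6 × (2.97/2.76) = 5.6 × 1.076087 = 6.0261
newspaper: 20.0 × (2.24/2.14) = 20.0 × 1.046729 = 20.9346
tea: 30.6 × (6.40/4.60) = 30.6 × 1.391304 = 42.5739
Index = Σ wᵢ·(p₁ᵢ/p₀ᵢ) = 33.3617 + 15.5819 + 6.0261 + 20.9346 + 42.5739 = 118.4782

118.5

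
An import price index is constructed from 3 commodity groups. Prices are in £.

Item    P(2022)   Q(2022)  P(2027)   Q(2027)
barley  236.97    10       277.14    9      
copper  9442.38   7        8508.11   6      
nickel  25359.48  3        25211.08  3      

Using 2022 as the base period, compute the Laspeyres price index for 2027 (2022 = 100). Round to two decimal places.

Laspeyres price index uses base-period quantities as weights.
ΣP(2027)·Q(2022) = 277.14×10 + 8508.11×7 + 25211.08×3 = 2771.4 + 59556.77 + 75633.24 = 137961.41
ΣP(2022)·Q(2022) = 236.97×10 + 9442.38×7 + 25359.48×3 = 2369.7 + 66096.66 + 76078.44 = 144544.8
Index = 137961.41 / 144544.8 × 100 = 95.4454

95.45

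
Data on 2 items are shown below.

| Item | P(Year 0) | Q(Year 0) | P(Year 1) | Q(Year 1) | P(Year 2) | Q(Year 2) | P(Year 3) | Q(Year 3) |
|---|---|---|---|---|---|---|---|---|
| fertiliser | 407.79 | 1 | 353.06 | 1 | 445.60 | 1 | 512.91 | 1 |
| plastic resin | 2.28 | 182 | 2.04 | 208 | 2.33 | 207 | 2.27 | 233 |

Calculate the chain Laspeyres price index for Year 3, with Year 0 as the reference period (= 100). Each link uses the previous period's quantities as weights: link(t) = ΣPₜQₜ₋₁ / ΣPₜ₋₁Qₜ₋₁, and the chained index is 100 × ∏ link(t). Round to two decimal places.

111.58

Link Year 0→Year 1:
ΣP(Year 1)Q(Year 0) = 353.06×1 + 2.04×182 = 353.06 + 371.28 = 724.34
ΣP(Year 0)Q(Year 0) = 407.79×1 + 2.28×182 = 407.79 + 414.96 = 822.75
link = 724.34/822.75 = 0.880389
Link Year 1→Year 2:
ΣP(Year 2)Q(Year 1) = 445.60×1 + 2.33×208 = 445.6 + 484.64 = 930.24
ΣP(Year 1)Q(Year 1) = 353.06×1 + 2.04×208 = 353.06 + 424.32 = 777.38
link = 930.24/777.38 = 1.196635
Link Year 2→Year 3:
ΣP(Year 3)Q(Year 2) = 512.91×1 + 2.27×207 = 512.91 + 469.89 = 982.8
ΣP(Year 2)Q(Year 2) = 445.60×1 + 2.33×207 = 445.6 + 482.31 = 927.91
link = 982.8/927.91 = 1.059154
Chained index = 100 × 0.880389 × 1.196635 × 1.059154 = 111.5824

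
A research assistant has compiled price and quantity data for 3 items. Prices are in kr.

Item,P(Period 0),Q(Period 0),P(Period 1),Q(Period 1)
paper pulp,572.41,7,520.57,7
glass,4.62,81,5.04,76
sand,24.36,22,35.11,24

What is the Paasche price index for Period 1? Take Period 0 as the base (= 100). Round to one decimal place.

Paasche price index uses current-period quantities as weights.
ΣP(Period 1)·Q(Period 1) = 520.57×7 + 5.04×76 + 35.11×24 = 3643.99 + 383.04 + 842.64 = 4869.67
ΣP(Period 0)·Q(Period 1) = 572.41×7 + 4.62×76 + 24.36×24 = 4006.87 + 351.12 + 584.64 = 4942.63
Index = 4869.67 / 4942.63 × 100 = 98.5239

98.5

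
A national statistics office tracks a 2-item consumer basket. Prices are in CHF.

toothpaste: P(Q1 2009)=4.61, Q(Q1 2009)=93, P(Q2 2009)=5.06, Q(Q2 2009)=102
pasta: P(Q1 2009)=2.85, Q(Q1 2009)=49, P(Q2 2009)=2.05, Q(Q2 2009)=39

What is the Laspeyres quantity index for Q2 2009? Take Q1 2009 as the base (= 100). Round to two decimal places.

Laspeyres quantity index uses base-period prices as weights.
ΣP(Q1 2009)·Q(Q2 2009) = 4.61×102 + 2.85×39 = 470.22 + 111.15 = 581.37
ΣP(Q1 2009)·Q(Q1 2009) = 4.61×93 + 2.85×49 = 428.73 + 139.65 = 568.38
Index = 581.37 / 568.38 × 100 = 102.2854

102.29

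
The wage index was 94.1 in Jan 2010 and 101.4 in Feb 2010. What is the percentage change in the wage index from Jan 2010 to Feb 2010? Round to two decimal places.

Change = (101.4 − 94.1) / 94.1 × 100
       = 7.3 / 94.1 × 100 = 7.7577%

7.76%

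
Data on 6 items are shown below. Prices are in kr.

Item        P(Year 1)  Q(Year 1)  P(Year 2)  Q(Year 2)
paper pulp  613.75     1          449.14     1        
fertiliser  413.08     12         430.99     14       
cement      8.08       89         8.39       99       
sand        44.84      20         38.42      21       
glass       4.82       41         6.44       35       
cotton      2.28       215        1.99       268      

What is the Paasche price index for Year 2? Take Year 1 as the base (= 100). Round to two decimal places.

99.56

Paasche price index uses current-period quantities as weights.
ΣP(Year 2)·Q(Year 2) = 449.14×1 + 430.99×14 + 8.39×99 + 38.42×21 + 6.44×35 + 1.99×268 = 449.14 + 6033.86 + 830.61 + 806.82 + 225.4 + 533.32 = 8879.15
ΣP(Year 1)·Q(Year 2) = 613.75×1 + 413.08×14 + 8.08×99 + 44.84×21 + 4.82×35 + 2.28×268 = 613.75 + 5783.12 + 799.92 + 941.64 + 168.7 + 611.04 = 8918.17
Index = 8879.15 / 8918.17 × 100 = 99.5625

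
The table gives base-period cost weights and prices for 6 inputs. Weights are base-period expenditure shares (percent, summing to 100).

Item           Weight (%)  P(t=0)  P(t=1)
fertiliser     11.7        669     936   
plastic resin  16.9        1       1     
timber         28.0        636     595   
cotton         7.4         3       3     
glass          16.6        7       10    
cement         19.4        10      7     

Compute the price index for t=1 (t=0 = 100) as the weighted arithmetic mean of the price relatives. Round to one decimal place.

104.2

fertiliser: 11.7 × (936/669) = 11.7 × 1.399103 = 16.3695
plastic resin: 16.9 × (1/1) = 16.9 × 1.000000 = 16.9000
timber: 28.0 × (595/636) = 28.0 × 0.935535 = 26.1950
cotton: 7.4 × (3/3) = 7.4 × 1.000000 = 7.4000
glass: 16.6 × (10/7) = 16.6 × 1.428571 = 23.7143
cement: 19.4 × (7/10) = 19.4 × 0.700000 = 13.5800
Index = Σ wᵢ·(p₁ᵢ/p₀ᵢ) = 16.3695 + 16.9000 + 26.1950 + 7.4000 + 23.7143 + 13.5800 = 104.1588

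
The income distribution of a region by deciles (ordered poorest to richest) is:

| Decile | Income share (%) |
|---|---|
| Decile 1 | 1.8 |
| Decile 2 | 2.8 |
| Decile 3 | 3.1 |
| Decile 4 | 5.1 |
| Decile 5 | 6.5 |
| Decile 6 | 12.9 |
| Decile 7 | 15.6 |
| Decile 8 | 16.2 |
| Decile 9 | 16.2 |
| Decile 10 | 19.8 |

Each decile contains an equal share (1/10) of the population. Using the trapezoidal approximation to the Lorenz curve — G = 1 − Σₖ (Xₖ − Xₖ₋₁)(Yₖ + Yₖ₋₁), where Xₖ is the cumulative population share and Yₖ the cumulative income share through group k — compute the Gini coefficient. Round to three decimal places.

Cumulative income shares Yₖ: 0.0180, 0.0460, 0.0770, 0.1280, 0.1930, 0.3220, 0.4780, 0.6400, 0.8020, 1.0000
Σ (Xₖ−Xₖ₋₁)(Yₖ+Yₖ₋₁) = (1/10)(0.0180+0.0000) + (1/10)(0.0460+0.0180) + (1/10)(0.0770+0.0460) + (1/10)(0.1280+0.0770) + (1/10)(0.1930+0.1280) + (1/10)(0.3220+0.1930) + (1/10)(0.4780+0.3220) + (1/10)(0.6400+0.4780) + (1/10)(0.8020+0.6400) + (1/10)(1.0000+0.8020)
  = 0.0018 + 0.0064 + 0.0123 + 0.0205 + 0.0321 + 0.0515 + 0.0800 + 0.1118 + 0.1442 + 0.1802 = 0.6408
G = 1 − 0.6408 = 0.3592

0.359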